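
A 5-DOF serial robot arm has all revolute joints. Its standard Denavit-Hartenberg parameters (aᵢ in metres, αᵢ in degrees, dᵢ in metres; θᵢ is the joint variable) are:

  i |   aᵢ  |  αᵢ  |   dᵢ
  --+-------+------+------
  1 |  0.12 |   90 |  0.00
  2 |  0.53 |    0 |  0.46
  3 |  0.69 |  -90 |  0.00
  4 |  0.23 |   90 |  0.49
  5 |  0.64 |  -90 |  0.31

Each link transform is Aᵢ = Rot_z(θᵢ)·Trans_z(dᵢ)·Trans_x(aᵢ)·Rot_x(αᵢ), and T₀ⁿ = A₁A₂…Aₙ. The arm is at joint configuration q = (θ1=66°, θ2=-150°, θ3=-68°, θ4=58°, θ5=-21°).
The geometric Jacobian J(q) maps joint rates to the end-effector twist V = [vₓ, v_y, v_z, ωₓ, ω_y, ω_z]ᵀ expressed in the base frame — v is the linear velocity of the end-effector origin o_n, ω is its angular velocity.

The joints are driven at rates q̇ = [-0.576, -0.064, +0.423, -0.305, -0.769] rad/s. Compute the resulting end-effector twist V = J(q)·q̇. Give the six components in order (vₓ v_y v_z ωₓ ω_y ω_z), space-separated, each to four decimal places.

o_n = [-0.7199, -1.4264, 0.3862]
J₁: ẑ×o_n = [1.4264, -0.7199, 0.0000], ω = ẑ
J2: z=[0.9135, -0.4067, 0.0000] o=[0.0488, 0.1096, 0.0000] → [-0.1571, -0.3528, -1.7159, 0.9135, -0.4067, 0.0000]
J3: z=[0.9135, -0.4067, 0.0000] o=[0.2823, -0.4968, -0.2650] → [-0.2649, -0.5949, -1.2569, 0.9135, -0.4067, 0.0000]
J4: z=[-0.2504, -0.5624, -0.7880] o=[0.0612, -0.9935, 0.1598] → [-0.4685, 0.6722, -0.3309, -0.2504, -0.5624, -0.7880]
J5: z=[0.2123, -0.8260, 0.5221] o=[-0.2788, -1.2775, -0.1513] → [-0.3663, -0.3444, -0.3960, 0.2123, -0.8260, 0.5221]
V = J·q̇ = [-0.4991, 0.2454, -0.0164, 0.2411, 0.6607, -0.7372]

-0.4991 0.2454 -0.0164 0.2411 0.6607 -0.7372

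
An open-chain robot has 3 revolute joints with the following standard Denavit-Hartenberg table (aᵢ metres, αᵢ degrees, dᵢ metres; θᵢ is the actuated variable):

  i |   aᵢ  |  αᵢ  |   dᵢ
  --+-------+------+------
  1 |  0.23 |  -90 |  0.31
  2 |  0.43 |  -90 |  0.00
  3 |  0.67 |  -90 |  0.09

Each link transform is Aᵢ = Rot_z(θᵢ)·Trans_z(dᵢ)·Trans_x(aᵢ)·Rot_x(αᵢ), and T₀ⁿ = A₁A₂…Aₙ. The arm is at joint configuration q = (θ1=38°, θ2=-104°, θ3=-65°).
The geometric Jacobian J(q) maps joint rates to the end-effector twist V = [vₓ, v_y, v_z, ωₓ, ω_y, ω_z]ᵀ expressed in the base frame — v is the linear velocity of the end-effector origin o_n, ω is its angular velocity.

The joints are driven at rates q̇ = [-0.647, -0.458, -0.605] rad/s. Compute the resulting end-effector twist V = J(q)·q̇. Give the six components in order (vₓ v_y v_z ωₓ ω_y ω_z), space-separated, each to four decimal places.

0.0742 0.1565 -0.3955 -0.1806 -0.7223 -0.7934

o_n = [-0.2597, 0.5676, 1.0237]
J₁: ẑ×o_n = [-0.5676, -0.2597, 0.0000], ω = ẑ
J2: z=[-0.6157, 0.7880, 0.0000] o=[0.1812, 0.1416, 0.3100] → [0.5624, 0.4394, 0.0852, -0.6157, 0.7880, 0.0000]
J3: z=[0.7646, 0.5974, 0.2419] o=[0.0993, 0.0776, 0.7272] → [0.0586, -0.3136, 0.5892, 0.7646, 0.5974, 0.2419]
V = J·q̇ = [0.0742, 0.1565, -0.3955, -0.1806, -0.7223, -0.7934]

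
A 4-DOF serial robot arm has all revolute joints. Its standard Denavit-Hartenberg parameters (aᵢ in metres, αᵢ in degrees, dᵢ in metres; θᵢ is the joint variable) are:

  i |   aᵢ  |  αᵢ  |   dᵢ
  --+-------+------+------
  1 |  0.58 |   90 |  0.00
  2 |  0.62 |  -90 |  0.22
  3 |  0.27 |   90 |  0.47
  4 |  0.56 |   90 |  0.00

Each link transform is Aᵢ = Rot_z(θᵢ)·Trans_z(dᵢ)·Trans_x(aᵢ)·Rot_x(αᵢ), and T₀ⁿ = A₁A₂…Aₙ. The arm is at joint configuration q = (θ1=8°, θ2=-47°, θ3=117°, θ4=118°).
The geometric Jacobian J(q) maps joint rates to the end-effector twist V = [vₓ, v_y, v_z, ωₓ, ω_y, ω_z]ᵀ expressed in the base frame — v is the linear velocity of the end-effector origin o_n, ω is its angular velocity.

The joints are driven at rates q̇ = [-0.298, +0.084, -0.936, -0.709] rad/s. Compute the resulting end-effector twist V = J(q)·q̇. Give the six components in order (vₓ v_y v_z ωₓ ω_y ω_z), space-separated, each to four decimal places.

-0.0219 -0.1980 0.3338 -1.0480 -0.5572 -0.4743

o_n = [1.7191, 0.0258, 0.2067]
J₁: ẑ×o_n = [-0.0258, 1.7191, 0.0000], ω = ẑ
J2: z=[0.1392, -0.9903, 0.0000] o=[0.5744, 0.0807, 0.0000] → [-0.2047, -0.0288, 1.1260, 0.1392, -0.9903, 0.0000]
J3: z=[0.7242, 0.1018, 0.6820] o=[1.0237, -0.0783, -0.4534] → [-0.0038, -0.0038, 0.0046, 0.7242, 0.1018, 0.6820]
J4: z=[0.5386, 0.5341, -0.6516] o=[1.2478, 0.1961, -0.0433] → [0.0225, -0.4417, -0.3435, 0.5386, 0.5341, -0.6516]
V = J·q̇ = [-0.0219, -0.1980, 0.3338, -1.0480, -0.5572, -0.4743]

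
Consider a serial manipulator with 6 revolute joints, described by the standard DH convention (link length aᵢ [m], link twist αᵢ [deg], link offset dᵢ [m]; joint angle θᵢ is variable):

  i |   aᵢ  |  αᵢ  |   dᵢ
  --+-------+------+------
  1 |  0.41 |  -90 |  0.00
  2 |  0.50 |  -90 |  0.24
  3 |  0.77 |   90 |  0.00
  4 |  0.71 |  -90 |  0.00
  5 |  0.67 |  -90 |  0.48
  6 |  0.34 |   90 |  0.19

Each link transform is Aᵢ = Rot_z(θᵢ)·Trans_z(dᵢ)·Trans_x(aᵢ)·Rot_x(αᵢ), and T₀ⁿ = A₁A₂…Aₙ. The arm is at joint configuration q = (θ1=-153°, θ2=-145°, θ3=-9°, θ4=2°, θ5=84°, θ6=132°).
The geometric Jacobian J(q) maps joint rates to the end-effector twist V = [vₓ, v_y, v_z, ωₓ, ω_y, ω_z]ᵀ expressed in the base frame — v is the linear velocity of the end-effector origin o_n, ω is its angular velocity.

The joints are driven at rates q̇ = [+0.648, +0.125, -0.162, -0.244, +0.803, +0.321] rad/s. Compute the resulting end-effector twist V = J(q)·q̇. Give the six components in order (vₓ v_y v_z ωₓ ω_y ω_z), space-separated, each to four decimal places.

o_n = [0.8811, 0.4561, 1.2833]
J₁: ẑ×o_n = [-0.4561, 0.8811, 0.0000], ω = ẑ
J2: z=[0.4540, -0.8910, 0.0000] o=[-0.3653, -0.1861, 0.0000] → [-1.1434, -0.5826, 1.4021, 0.4540, -0.8910, 0.0000]
J3: z=[-0.5111, -0.2604, 0.8192] o=[0.1086, -0.2140, 0.2868] → [-0.8084, 1.1421, -0.1413, -0.5111, -0.2604, 0.8192]
J4: z=[0.3342, -0.9382, -0.0897] o=[0.7183, -0.0385, 0.7230] → [-0.4813, -0.2019, 0.3180, 0.3342, -0.9382, -0.0897]
J5: z=[-0.5384, -0.2682, 0.7989] o=[1.2676, 0.1167, 1.1453] → [-0.3081, -0.2345, -0.2864, -0.5384, -0.2682, 0.7989]
J6: z=[-0.8043, -0.1194, -0.5821] o=[0.8406, 0.6285, 1.6302] → [-0.0589, -0.3026, 0.1435, -0.8043, -0.1194, -0.5821]
V = J·q̇ = [-0.4564, 0.0770, -0.0633, -0.6325, -0.0940, 0.9918]

-0.4564 0.0770 -0.0633 -0.6325 -0.0940 0.9918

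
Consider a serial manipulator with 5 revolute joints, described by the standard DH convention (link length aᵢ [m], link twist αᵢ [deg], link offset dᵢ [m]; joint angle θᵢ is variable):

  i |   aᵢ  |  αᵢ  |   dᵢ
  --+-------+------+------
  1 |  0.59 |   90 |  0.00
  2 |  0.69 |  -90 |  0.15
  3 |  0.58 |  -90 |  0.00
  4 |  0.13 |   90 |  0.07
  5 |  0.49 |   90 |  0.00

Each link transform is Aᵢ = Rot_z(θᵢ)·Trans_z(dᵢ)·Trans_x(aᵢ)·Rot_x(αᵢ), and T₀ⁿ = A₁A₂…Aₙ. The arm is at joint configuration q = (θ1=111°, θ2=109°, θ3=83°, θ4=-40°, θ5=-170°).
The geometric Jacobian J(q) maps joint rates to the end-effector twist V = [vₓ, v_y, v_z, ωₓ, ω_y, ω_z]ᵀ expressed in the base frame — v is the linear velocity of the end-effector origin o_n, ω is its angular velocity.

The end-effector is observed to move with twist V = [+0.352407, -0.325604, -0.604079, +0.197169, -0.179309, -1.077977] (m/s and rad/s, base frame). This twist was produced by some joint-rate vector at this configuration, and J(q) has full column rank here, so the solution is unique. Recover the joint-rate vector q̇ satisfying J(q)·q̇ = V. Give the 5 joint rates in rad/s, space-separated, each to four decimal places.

o_n = [-0.3470, 0.4693, 0.7761]
J₁: ẑ×o_n = [-0.4693, -0.3470, 0.0000], ω = ẑ
J2: z=[0.9336, 0.3584, 0.0000] o=[-0.2114, 0.5508, 0.0000] → [0.2781, -0.7245, -0.0275, 0.9336, 0.3584, 0.0000]
J3: z=[0.3388, -0.8827, -0.3256] o=[0.0091, 0.3948, 0.6524] → [-0.0849, 0.0740, -0.2891, 0.3388, -0.8827, -0.3256]
J4: z=[-0.2296, 0.2580, -0.9385] o=[-0.5201, 0.1671, 0.7192] → [0.2983, -0.1494, -0.1140, -0.2296, 0.2580, -0.9385]
J5: z=[0.8461, -0.4238, -0.3235] o=[-0.5987, 0.0722, 0.6378] → [0.0698, -0.1984, 0.4426, 0.8461, -0.4238, -0.3235]
q̇ = J⁺·V = [-0.1030, 0.5460, 0.9240, 0.8900, -0.4980]

-0.1030 0.5460 0.9240 0.8900 -0.4980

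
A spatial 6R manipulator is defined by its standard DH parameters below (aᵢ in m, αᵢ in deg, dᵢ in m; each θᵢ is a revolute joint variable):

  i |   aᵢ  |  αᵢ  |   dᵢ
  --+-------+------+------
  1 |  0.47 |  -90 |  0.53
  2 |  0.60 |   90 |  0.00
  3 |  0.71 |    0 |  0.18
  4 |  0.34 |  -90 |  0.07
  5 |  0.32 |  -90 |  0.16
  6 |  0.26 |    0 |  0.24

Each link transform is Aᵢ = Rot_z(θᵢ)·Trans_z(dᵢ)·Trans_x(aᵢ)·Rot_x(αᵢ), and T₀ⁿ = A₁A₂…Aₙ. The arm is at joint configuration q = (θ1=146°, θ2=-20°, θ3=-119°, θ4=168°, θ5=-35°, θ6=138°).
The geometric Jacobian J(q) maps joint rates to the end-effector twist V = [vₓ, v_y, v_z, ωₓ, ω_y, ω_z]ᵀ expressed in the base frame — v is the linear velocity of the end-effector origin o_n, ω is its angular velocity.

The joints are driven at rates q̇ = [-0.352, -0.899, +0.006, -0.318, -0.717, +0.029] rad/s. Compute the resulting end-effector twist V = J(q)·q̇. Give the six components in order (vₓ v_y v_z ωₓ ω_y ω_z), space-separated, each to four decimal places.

o_n = [-0.7516, 0.7377, 0.8701]
J₁: ẑ×o_n = [-0.7377, -0.7516, 0.0000], ω = ẑ
J2: z=[-0.5592, -0.8290, 0.0000] o=[-0.3896, 0.2628, 0.5300] → [-0.2819, 0.1902, -0.5656, -0.5592, -0.8290, 0.0000]
J3: z=[0.2835, -0.1913, 0.9397] o=[-0.8571, 0.5781, 0.7352] → [-0.1758, 0.0608, 0.0654, 0.2835, -0.1913, 0.9397]
J4: z=[0.2835, -0.1913, 0.9397] o=[-0.1906, 0.8776, 0.7866] → [0.1155, -0.5508, -0.1470, 0.2835, -0.1913, 0.9397]
J5: z=[0.2211, -0.9405, -0.2581] o=[-0.4880, 0.7687, 0.9287] → [0.0471, 0.0810, -0.2547, 0.2211, -0.9405, -0.2581]
J6: z=[-0.7675, -0.0045, -0.6410] o=[-0.6452, 0.5095, 1.1187] → [0.1474, -0.1226, -0.1756, -0.7675, -0.0045, -0.6410]
V = J·q̇ = [0.4458, 0.2075, 0.7332, 0.2335, 1.4792, -0.4787]

0.4458 0.2075 0.7332 0.2335 1.4792 -0.4787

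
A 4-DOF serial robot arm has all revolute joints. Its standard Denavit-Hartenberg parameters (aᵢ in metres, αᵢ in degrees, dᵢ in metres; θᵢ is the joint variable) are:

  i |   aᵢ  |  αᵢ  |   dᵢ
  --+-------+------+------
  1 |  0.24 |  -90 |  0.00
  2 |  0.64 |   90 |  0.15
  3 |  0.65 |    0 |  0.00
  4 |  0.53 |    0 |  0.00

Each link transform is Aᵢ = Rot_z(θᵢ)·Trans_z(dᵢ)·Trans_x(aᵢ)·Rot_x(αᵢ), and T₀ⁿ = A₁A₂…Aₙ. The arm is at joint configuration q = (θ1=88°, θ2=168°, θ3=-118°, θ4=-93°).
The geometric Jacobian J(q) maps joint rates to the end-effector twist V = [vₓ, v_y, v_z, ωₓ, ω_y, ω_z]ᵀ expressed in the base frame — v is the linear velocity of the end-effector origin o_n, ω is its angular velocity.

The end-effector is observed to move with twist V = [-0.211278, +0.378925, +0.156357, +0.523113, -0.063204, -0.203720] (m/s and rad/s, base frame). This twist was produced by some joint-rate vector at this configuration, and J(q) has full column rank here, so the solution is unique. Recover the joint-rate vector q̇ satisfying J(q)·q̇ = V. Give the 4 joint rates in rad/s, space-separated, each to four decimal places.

o_n = [0.1633, 0.3514, 0.0248]
J₁: ẑ×o_n = [-0.3514, 0.1633, 0.0000], ω = ẑ
J2: z=[-0.9994, 0.0349, 0.0000] o=[0.0084, 0.2399, 0.0000] → [0.0009, 0.0248, -0.1168, -0.9994, 0.0349, 0.0000]
J3: z=[0.0073, 0.2078, -0.9781] o=[-0.1634, -0.3805, -0.1331] → [0.7487, -0.3207, -0.0626, 0.0073, 0.2078, -0.9781]
J4: z=[0.0073, 0.2078, -0.9781] o=[0.4206, -0.1023, -0.0696] → [0.4633, 0.2510, 0.0568, 0.0073, 0.2078, -0.9781]
q̇ = J⁺·V = [-0.4150, -0.5250, -0.8990, 0.6830]

-0.4150 -0.5250 -0.8990 0.6830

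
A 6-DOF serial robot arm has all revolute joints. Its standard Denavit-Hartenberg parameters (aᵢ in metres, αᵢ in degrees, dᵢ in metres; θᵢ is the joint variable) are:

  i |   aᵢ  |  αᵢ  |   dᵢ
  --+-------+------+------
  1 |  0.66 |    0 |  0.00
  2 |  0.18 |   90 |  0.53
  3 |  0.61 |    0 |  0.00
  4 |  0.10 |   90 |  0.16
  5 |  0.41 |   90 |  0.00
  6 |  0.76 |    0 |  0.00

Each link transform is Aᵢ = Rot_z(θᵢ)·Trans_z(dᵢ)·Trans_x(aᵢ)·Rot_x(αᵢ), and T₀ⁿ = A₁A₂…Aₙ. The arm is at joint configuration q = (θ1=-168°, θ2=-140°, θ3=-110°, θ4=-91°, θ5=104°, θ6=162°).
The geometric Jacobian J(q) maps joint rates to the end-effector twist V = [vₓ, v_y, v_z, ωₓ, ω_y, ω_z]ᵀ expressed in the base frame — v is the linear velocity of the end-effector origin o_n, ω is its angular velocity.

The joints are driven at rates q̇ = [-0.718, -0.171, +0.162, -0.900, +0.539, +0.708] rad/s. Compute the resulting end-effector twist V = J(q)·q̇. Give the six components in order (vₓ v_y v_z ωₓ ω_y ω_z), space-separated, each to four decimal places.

o_n = [-0.8254, -0.1343, 0.2390]
J₁: ẑ×o_n = [0.1343, -0.8254, 0.0000], ω = ẑ
J2: z=[0.0000, 0.0000, 1.0000] o=[-0.6456, -0.1372, 0.0000] → [-0.0029, -0.1799, 0.0000, 0.0000, 0.0000, 1.0000]
J3: z=[0.7880, -0.6157, 0.0000] o=[-0.5348, 0.0046, 0.5300] → [0.1792, 0.2293, -0.2885, 0.7880, -0.6157, 0.0000]
J4: z=[0.7880, -0.6157, 0.0000] o=[-0.6632, -0.1598, -0.0432] → [-0.1737, -0.2224, -0.0798, 0.7880, -0.6157, 0.0000]
J5: z=[0.2206, 0.2824, 0.9336] o=[-0.5946, -0.3319, -0.0074] → [-0.1148, -0.2699, 0.1088, 0.2206, 0.2824, 0.9336]
J6: z=[-0.3671, -0.8628, 0.3477] o=[-0.2241, -0.5038, -0.0429] → [-0.3717, -0.1056, -0.6544, -0.3671, -0.8628, 0.3477]
V = J·q̇ = [-0.2356, 0.6405, -0.3796, -0.7225, -0.0043, -0.1396]

-0.2356 0.6405 -0.3796 -0.7225 -0.0043 -0.1396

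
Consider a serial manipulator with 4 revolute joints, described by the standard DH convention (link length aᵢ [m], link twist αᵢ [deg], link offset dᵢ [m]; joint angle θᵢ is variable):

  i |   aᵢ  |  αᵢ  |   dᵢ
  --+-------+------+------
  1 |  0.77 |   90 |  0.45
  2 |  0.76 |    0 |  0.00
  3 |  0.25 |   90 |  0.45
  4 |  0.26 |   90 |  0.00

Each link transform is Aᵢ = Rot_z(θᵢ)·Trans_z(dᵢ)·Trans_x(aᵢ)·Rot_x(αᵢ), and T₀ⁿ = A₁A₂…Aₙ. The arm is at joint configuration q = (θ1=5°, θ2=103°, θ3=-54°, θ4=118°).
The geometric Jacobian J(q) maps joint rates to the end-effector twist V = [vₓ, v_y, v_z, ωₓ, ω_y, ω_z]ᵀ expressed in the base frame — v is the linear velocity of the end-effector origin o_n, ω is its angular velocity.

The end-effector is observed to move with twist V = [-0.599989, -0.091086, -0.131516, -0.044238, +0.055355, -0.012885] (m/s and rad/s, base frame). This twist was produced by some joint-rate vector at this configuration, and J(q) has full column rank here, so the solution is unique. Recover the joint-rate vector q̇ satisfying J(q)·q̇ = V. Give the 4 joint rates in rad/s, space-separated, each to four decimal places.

o_n = [0.7396, -0.6175, 1.2871]
J₁: ẑ×o_n = [0.6175, 0.7396, -0.0000], ω = ẑ
J2: z=[0.0872, -0.9962, 0.0000] o=[0.7671, 0.0671, 0.4500] → [-0.8339, -0.0730, -0.0870, 0.0872, -0.9962, 0.0000]
J3: z=[0.0872, -0.9962, 0.0000] o=[0.5968, 0.0522, 1.1905] → [-0.0962, -0.0084, 0.0839, 0.0872, -0.9962, 0.0000]
J4: z=[0.7518, 0.0658, -0.6561] o=[0.7994, -0.3818, 1.3792] → [-0.1607, 0.1085, -0.1733, 0.7518, 0.0658, -0.6561]
q̇ = J⁺·V = [-0.0470, 0.7930, -0.8520, -0.0520]

-0.0470 0.7930 -0.8520 -0.0520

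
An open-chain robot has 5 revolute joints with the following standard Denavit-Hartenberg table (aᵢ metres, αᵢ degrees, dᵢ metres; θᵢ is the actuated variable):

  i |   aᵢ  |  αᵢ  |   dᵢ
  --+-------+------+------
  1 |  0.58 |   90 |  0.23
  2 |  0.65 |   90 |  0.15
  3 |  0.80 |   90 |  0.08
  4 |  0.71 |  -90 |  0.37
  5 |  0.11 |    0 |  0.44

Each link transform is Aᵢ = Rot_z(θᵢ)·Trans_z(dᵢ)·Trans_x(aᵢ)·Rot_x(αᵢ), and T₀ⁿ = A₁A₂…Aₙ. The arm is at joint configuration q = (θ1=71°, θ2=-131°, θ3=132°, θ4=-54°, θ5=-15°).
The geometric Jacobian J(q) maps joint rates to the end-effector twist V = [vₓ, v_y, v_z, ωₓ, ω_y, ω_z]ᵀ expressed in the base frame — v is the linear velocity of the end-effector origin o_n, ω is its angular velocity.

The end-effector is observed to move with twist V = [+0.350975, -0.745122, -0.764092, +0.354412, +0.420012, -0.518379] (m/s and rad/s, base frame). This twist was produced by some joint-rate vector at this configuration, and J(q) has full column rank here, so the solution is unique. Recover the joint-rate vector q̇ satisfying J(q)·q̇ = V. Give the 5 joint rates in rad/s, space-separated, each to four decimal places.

0.2870 -0.0440 -0.9140 0.3640 -0.0020

o_n = [1.8429, 0.3386, 0.1309]
J₁: ẑ×o_n = [-0.3386, 1.8429, 0.0000], ω = ẑ
J2: z=[0.9455, -0.3256, 0.0000] o=[0.1888, 0.5484, 0.2300] → [0.0323, 0.0937, 0.3402, 0.9455, -0.3256, 0.0000]
J3: z=[-0.2457, -0.7136, 0.6561] o=[0.1918, 0.0964, -0.2606] → [-0.4383, 1.1794, 1.1187, -0.2457, -0.7136, 0.6561]
J4: z=[0.4739, -0.6788, -0.5609] o=[0.8486, 0.1778, 0.1959] → [0.1343, -0.5268, 0.7512, 0.4739, -0.6788, -0.5609]
J5: z=[0.5397, -0.2794, 0.7942] o=[1.5180, 0.4087, -0.1777] → [-0.0305, 0.0915, 0.0529, 0.5397, -0.2794, 0.7942]
q̇ = J⁺·V = [0.2870, -0.0440, -0.9140, 0.3640, -0.0020]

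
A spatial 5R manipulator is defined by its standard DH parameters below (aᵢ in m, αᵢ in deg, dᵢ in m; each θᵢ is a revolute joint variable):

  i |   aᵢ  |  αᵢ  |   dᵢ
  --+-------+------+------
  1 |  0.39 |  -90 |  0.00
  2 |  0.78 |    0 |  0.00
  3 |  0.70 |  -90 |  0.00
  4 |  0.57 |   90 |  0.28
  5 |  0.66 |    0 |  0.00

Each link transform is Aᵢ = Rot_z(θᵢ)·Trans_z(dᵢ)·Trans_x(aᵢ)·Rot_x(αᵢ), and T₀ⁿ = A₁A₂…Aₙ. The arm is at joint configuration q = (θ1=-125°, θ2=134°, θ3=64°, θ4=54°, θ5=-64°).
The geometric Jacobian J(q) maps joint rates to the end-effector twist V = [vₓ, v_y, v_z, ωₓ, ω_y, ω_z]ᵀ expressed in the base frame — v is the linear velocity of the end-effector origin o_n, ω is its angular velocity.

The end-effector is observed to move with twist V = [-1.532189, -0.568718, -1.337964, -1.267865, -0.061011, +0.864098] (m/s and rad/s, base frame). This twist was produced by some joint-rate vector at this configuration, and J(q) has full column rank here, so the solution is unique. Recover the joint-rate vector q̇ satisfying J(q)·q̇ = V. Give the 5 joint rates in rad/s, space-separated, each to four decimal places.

o_n = [0.2305, 1.5413, -0.4866]
J₁: ẑ×o_n = [-1.5413, 0.2305, 0.0000], ω = ẑ
J2: z=[0.8192, -0.5736, 0.0000] o=[-0.2237, -0.3195, 0.0000] → [0.2791, 0.3986, 1.7847, 0.8192, -0.5736, 0.0000]
J3: z=[0.8192, -0.5736, 0.0000] o=[0.0871, 0.1244, -0.5611] → [-0.0427, -0.0610, 1.2429, 0.8192, -0.5736, 0.0000]
J4: z=[-0.1772, -0.2531, 0.9511] o=[0.4689, 0.6697, -0.3448] → [-0.7930, -0.2519, -0.2148, -0.1772, -0.2531, 0.9511]
J5: z=[0.9228, 0.2931, 0.2500] o=[0.2243, 1.1244, 0.0251] → [-0.2542, 0.4737, 0.3829, 0.9228, 0.2931, 0.2500]
q̇ = J⁺·V = [0.9200, -0.6930, 0.2390, 0.1870, -0.9350]

0.9200 -0.6930 0.2390 0.1870 -0.9350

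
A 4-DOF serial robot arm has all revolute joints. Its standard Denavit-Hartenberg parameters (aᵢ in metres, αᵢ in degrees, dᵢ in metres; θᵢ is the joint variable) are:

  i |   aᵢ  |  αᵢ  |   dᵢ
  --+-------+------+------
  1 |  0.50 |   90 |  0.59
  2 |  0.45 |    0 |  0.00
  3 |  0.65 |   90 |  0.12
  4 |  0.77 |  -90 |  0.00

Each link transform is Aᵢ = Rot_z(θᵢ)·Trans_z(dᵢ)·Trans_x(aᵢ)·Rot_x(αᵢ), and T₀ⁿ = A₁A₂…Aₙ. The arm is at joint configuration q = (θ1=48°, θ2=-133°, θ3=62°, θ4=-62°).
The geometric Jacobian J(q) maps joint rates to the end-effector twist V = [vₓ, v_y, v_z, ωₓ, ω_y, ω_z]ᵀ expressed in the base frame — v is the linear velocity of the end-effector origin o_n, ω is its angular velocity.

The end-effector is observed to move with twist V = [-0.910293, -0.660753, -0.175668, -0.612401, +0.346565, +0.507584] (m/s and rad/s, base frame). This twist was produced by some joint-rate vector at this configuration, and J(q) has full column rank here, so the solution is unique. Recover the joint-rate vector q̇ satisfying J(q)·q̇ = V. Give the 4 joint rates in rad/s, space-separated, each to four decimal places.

o_n = [-0.0665, 0.7629, -0.6955]
J₁: ẑ×o_n = [-0.7629, -0.0665, 0.0000], ω = ẑ
J2: z=[0.7431, -0.6691, 0.0000] o=[0.3346, 0.3716, 0.5900] → [0.8602, 0.9553, 0.0224, 0.7431, -0.6691, 0.0000]
J3: z=[0.7431, -0.6691, 0.0000] o=[0.1292, 0.1435, 0.2609] → [0.6399, 0.7107, 0.3293, 0.7431, -0.6691, 0.0000]
J4: z=[-0.6327, -0.7027, -0.3256] o=[0.3600, 0.2205, -0.3537] → [0.4167, -0.0774, -0.6428, -0.6327, -0.7027, -0.3256]
q̇ = J⁺·V = [0.5600, -0.5020, -0.1850, 0.1610]

0.5600 -0.5020 -0.1850 0.1610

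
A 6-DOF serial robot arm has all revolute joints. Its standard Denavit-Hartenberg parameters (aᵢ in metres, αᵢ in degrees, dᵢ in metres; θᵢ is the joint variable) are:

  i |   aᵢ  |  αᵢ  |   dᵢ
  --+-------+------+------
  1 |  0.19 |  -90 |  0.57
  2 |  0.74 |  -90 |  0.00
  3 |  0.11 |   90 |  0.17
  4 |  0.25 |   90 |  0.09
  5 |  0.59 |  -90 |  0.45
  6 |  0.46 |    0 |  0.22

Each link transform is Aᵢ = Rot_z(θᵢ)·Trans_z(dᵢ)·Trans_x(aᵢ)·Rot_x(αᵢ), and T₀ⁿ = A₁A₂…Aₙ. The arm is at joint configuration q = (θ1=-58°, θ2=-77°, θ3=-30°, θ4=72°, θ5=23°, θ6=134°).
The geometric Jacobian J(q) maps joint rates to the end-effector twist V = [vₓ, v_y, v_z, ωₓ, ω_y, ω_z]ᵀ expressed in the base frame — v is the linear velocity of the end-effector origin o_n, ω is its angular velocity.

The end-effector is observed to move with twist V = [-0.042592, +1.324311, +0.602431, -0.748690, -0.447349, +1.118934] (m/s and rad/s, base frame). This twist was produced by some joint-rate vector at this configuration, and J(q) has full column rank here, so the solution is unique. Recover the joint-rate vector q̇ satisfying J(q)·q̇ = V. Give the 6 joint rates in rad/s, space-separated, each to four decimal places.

o_n = [0.9142, -0.4812, 1.2748]
J₁: ẑ×o_n = [0.4812, 0.9142, -0.0000], ω = ẑ
J2: z=[0.8480, 0.5299, 0.0000] o=[0.1007, -0.1611, 0.5700] → [0.3735, -0.5977, -0.7025, 0.8480, 0.5299, 0.0000]
J3: z=[0.5163, -0.8263, -0.2250] o=[0.1889, -0.3023, 1.2910] → [-0.0268, -0.1548, 0.5070, 0.5163, -0.8263, -0.2250]
J4: z=[0.6748, 0.5543, -0.4872] o=[0.3347, -0.4318, 1.3456] → [-0.0633, -0.2346, -0.3546, 0.6748, 0.5543, -0.4872]
J5: z=[0.3419, 0.3502, 0.8720] o=[0.5589, -0.5707, 1.3135] → [-0.0916, 0.3230, -0.0938, 0.3419, 0.3502, 0.8720]
J6: z=[0.3656, 0.8053, -0.4667] o=[1.2235, -0.6954, 1.6190] → [-0.1772, 0.2702, 0.3274, 0.3656, 0.8053, -0.4667]
q̇ = J⁺·V = [0.6930, -0.9630, -0.0250, -0.0310, 0.4090, -0.1040]

0.6930 -0.9630 -0.0250 -0.0310 0.4090 -0.1040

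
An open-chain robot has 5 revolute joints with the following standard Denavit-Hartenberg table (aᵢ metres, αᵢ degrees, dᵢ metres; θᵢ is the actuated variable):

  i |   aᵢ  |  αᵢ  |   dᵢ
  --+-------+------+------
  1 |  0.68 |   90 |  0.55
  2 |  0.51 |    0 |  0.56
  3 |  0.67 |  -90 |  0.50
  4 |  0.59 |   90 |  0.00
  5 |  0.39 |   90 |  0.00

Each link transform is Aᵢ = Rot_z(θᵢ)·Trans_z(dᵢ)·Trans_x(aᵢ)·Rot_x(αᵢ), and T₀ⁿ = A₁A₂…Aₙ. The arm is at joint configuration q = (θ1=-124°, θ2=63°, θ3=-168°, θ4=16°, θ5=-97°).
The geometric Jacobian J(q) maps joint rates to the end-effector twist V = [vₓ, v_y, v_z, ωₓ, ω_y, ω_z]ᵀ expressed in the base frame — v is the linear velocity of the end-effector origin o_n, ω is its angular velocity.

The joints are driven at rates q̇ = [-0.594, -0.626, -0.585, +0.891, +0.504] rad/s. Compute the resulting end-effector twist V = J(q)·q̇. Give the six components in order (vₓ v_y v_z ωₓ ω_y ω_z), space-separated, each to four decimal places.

o_n = [-0.8830, 0.3191, -0.0463]
J₁: ẑ×o_n = [-0.3191, -0.8830, 0.0000], ω = ẑ
J2: z=[-0.8290, 0.5592, 0.0000] o=[-0.3803, -0.5637, 0.5500] → [-0.3334, -0.4943, -0.4507, -0.8290, 0.5592, 0.0000]
J3: z=[-0.8290, 0.5592, 0.0000] o=[-0.9740, -0.4425, 1.0044] → [-0.5875, -0.8710, -0.6823, -0.8290, 0.5592, 0.0000]
J4: z=[-0.5401, -0.8008, -0.2588] o=[-1.2915, -0.0192, 0.3572] → [0.4107, -0.3237, 0.1444, -0.5401, -0.8008, -0.2588]
J5: z=[-0.7570, 0.5967, -0.2662] o=[-1.0746, 0.0116, -0.1906] → [0.1680, 0.0582, -0.3471, -0.7570, 0.5967, -0.2662]
V = J·q̇ = [1.1925, 1.0845, 0.6350, 0.1412, -1.0900, -0.9588]

1.1925 1.0845 0.6350 0.1412 -1.0900 -0.9588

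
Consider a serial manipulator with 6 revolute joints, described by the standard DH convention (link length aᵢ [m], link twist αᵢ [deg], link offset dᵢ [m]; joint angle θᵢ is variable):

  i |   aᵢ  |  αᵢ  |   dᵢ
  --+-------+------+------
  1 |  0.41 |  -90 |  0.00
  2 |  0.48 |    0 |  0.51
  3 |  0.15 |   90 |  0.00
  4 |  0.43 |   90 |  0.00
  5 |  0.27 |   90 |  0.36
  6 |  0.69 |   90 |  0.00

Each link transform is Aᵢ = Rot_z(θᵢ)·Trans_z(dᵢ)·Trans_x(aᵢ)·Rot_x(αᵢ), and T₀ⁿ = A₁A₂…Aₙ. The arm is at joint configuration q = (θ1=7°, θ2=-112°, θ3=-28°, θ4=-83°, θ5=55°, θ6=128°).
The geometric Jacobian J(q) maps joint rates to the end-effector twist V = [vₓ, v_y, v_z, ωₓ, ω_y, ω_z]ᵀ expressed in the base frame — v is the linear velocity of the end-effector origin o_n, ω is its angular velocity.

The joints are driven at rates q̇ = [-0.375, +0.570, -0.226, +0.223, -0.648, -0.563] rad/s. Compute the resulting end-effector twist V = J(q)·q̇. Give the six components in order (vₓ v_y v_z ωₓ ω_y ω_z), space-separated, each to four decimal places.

o_n = [0.8383, 0.1646, 0.0888]
J₁: ẑ×o_n = [-0.1646, 0.8383, 0.0000], ω = ẑ
J2: z=[-0.1219, 0.9925, 0.0000] o=[0.4069, 0.0500, 0.0000] → [0.0881, 0.0108, -0.4421, -0.1219, 0.9925, 0.0000]
J3: z=[-0.1219, 0.9925, 0.0000] o=[0.1663, 0.5343, 0.4450] → [-0.3536, -0.0434, -0.6219, -0.1219, 0.9925, 0.0000]
J4: z=[-0.6380, -0.0783, -0.7660] o=[0.0523, 0.5202, 0.5415] → [-0.2370, -0.8909, 0.2885, -0.6380, -0.0783, -0.7660]
J5: z=[0.7695, -0.0283, -0.6380] o=[0.0644, 0.0917, 0.5752] → [0.0602, -0.1194, 0.0780, 0.7695, -0.0283, -0.6380]
J6: z=[0.3891, -0.7714, 0.5036] o=[0.2047, -0.0901, 0.1882] → [-0.0516, 0.3577, 0.5878, 0.3891, -0.7714, 0.5036]
V = J·q̇ = [0.1290, -0.6211, -0.4285, -0.9019, 0.7766, -0.4159]

0.1290 -0.6211 -0.4285 -0.9019 0.7766 -0.4159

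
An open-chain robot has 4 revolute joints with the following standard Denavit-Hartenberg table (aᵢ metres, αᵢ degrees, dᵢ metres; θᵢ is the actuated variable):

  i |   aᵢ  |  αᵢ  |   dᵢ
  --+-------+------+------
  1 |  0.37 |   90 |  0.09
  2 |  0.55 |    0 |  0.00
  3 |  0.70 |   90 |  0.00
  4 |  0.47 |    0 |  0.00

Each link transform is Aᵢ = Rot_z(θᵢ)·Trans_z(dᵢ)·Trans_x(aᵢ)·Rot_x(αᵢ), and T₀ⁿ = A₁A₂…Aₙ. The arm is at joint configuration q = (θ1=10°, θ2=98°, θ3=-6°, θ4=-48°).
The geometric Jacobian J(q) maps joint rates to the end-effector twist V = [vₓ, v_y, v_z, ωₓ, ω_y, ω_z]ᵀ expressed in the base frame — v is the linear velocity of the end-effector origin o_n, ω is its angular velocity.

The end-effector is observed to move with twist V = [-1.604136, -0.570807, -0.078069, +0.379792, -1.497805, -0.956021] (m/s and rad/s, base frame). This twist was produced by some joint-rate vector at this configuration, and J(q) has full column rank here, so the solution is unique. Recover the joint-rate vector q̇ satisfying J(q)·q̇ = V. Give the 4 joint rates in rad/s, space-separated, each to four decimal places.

o_n = [0.1935, 0.3888, 1.6485]
J₁: ẑ×o_n = [-0.3888, 0.1935, 0.0000], ω = ẑ
J2: z=[0.1736, -0.9848, 0.0000] o=[0.3644, 0.0642, 0.0900] → [-1.5348, -0.2706, -0.1120, 0.1736, -0.9848, 0.0000]
J3: z=[0.1736, -0.9848, 0.0000] o=[0.2890, 0.0510, 0.6346] → [-0.9985, -0.1761, -0.0354, 0.1736, -0.9848, 0.0000]
J4: z=[0.9842, 0.1735, 0.0349] o=[0.2649, 0.0467, 1.3342] → [0.0426, -0.3118, 0.3491, 0.9842, 0.1735, 0.0349]
q̇ = J⁺·V = [-0.9600, 0.8270, 0.7140, 0.1140]

-0.9600 0.8270 0.7140 0.1140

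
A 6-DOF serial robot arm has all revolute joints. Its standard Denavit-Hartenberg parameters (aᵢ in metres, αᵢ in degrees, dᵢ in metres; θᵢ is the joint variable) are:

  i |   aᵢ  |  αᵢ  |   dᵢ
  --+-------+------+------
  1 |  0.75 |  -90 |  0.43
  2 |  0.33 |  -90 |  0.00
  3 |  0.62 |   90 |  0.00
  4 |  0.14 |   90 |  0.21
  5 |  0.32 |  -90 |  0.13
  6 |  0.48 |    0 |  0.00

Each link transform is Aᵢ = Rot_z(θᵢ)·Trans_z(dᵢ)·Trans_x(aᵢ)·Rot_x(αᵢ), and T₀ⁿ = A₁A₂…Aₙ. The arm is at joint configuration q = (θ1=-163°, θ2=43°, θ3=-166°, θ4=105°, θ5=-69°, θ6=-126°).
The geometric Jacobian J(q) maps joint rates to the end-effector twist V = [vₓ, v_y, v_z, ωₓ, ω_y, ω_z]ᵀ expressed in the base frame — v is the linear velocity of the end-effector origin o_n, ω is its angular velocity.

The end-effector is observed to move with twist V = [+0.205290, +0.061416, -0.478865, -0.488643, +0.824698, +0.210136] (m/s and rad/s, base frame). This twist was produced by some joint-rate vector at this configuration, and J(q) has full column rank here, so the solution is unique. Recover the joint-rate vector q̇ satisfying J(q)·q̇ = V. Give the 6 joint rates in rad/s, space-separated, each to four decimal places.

0.4020 -0.3070 -0.0240 0.4870 -0.4210 0.1320

o_n = [0.0262, -0.0882, 0.7424]
J₁: ẑ×o_n = [0.0882, 0.0262, -0.0000], ω = ẑ
J2: z=[0.2924, -0.9563, 0.0000] o=[-0.7172, -0.2193, 0.4300] → [-0.2988, -0.0914, 0.7493, 0.2924, -0.9563, 0.0000]
J3: z=[0.6522, 0.1994, -0.7314] o=[-0.9480, -0.2898, 0.2049] → [0.2546, -1.0631, -0.0628, 0.6522, 0.1994, -0.7314]
J4: z=[-0.1145, 0.9796, 0.1650] o=[-0.4834, -0.3046, 0.6152] → [0.0889, 0.0987, -0.5240, -0.1145, 0.9796, 0.1650]
J5: z=[0.8926, 0.0285, 0.4499] o=[-0.4464, -0.0711, 0.5270] → [0.0139, 0.0203, -0.0288, 0.8926, 0.0285, 0.4499]
J6: z=[0.3660, 0.5366, -0.7603] o=[-0.2462, -0.3372, 0.4355] → [0.3540, -0.3194, -0.0550, 0.3660, 0.5366, -0.7603]
q̇ = J⁺·V = [0.4020, -0.3070, -0.0240, 0.4870, -0.4210, 0.1320]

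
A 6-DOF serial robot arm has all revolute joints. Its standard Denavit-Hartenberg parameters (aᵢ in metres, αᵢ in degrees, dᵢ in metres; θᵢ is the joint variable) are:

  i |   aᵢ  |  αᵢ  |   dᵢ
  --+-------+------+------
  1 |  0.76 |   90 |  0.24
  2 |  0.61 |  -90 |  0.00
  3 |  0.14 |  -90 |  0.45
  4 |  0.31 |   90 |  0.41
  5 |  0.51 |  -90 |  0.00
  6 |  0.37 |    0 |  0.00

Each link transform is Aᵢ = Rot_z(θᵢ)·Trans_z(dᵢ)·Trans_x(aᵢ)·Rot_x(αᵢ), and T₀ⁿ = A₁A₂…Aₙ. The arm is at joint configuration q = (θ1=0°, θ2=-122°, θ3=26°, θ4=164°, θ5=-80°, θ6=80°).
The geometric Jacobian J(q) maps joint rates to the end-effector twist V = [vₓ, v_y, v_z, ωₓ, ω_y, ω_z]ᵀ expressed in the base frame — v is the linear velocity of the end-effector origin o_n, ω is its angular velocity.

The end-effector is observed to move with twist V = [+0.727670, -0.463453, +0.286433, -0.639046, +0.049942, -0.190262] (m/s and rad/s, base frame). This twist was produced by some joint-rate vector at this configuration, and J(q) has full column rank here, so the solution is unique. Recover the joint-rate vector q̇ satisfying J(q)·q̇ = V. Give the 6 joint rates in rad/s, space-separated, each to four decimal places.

o_n = [1.1522, -0.2951, -0.4293]
J₁: ẑ×o_n = [0.2951, 1.1522, -0.0000], ω = ẑ
J2: z=[0.0000, -1.0000, 0.0000] o=[0.7600, 0.0000, 0.2400] → [0.6693, 0.0000, 0.3922, 0.0000, -1.0000, 0.0000]
J3: z=[0.8480, -0.0000, -0.5299] o=[0.4367, -0.0000, -0.2773] → [-0.1564, -0.2502, -0.2503, 0.8480, -0.0000, -0.5299]
J4: z=[0.2323, 0.8988, 0.3718] o=[0.7517, 0.0614, -0.6225] → [0.3061, 0.1040, -0.4428, 0.2323, 0.8988, 0.3718]
J5: z=[-0.9465, 0.1208, 0.2993] o=[0.9164, 0.2992, -0.1976] → [0.1499, -0.1487, 0.5340, -0.9465, 0.1208, 0.2993]
J6: z=[0.2610, -0.2589, 0.9300] o=[0.8196, -0.1895, -0.3065] → [0.1300, 0.3414, 0.0586, 0.2610, -0.2589, 0.9300]
q̇ = J⁺·V = [-0.3260, 0.8050, -0.2640, 0.7510, 0.4950, -0.4640]

-0.3260 0.8050 -0.2640 0.7510 0.4950 -0.4640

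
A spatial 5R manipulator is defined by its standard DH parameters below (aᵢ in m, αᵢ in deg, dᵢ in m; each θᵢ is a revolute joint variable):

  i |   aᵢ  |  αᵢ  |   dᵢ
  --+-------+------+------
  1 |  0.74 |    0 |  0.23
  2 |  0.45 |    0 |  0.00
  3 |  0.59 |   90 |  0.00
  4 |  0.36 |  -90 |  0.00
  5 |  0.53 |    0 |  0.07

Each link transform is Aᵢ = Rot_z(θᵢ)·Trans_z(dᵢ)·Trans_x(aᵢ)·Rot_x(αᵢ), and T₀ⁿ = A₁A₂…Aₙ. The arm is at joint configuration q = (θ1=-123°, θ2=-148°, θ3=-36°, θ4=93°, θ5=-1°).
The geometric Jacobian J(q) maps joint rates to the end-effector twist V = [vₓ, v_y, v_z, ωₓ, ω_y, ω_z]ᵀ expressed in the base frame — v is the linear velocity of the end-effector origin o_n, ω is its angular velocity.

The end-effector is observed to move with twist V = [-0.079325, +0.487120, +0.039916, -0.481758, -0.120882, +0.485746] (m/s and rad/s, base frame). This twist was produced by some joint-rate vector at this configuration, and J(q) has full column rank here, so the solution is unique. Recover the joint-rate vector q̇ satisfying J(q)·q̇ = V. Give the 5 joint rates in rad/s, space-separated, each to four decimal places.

o_n = [-0.1028, 0.2019, 1.1150]
J₁: ẑ×o_n = [-0.2019, -0.1028, 0.0000], ω = ẑ
J2: z=[0.0000, 0.0000, 1.0000] o=[-0.4030, -0.6206, 0.2300] → [-0.8225, 0.3002, 0.0000, 0.0000, 0.0000, 1.0000]
J3: z=[0.0000, 0.0000, 1.0000] o=[-0.3952, -0.1707, 0.2300] → [-0.3726, 0.2924, 0.0000, 0.0000, 0.0000, 1.0000]
J4: z=[0.7986, -0.6018, 0.0000] o=[-0.0401, 0.3005, 0.2300] → [-0.5326, -0.7068, -0.1165, 0.7986, -0.6018, 0.0000]
J5: z=[-0.6010, -0.7975, -0.0523] o=[-0.0514, 0.2855, 0.5895] → [-0.4235, 0.3185, 0.0092, -0.6010, -0.7975, -0.0523]
q̇ = J⁺·V = [0.0070, -0.2350, 0.7340, -0.3120, 0.3870]

0.0070 -0.2350 0.7340 -0.3120 0.3870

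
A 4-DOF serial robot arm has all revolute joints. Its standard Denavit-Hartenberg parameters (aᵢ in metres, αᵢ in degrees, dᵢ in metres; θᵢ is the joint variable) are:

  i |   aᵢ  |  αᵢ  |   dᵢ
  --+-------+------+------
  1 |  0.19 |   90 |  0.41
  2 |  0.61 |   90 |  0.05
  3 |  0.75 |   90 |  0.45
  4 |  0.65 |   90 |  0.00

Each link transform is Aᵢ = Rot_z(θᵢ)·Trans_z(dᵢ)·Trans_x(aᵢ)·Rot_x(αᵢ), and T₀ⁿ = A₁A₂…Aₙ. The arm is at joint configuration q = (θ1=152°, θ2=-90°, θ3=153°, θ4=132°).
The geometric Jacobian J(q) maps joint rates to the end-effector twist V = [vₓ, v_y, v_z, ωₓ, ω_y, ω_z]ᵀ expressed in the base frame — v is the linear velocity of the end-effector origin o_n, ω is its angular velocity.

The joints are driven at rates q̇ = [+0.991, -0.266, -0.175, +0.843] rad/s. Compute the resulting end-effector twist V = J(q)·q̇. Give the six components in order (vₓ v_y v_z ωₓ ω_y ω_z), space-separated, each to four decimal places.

o_n = [0.7467, -0.1784, 0.0807]
J₁: ẑ×o_n = [0.1784, 0.7467, -0.0000], ω = ẑ
J2: z=[0.4695, 0.8829, 0.0000] o=[-0.1678, 0.0892, 0.4100] → [-0.2907, 0.1546, -0.9330, 0.4695, 0.8829, 0.0000]
J3: z=[0.8829, -0.4695, -0.0000] o=[-0.1443, 0.1333, -0.2000] → [-0.1318, -0.2479, 0.1430, 0.8829, -0.4695, -0.0000]
J4: z=[0.4183, 0.7867, -0.4540] o=[0.4129, 0.2227, 0.4683] → [-0.4870, 0.0106, -0.4304, 0.4183, 0.7867, -0.4540]
V = J·q̇ = [-0.1333, 0.7511, -0.1397, 0.0732, 0.5105, 0.6083]

-0.1333 0.7511 -0.1397 0.0732 0.5105 0.6083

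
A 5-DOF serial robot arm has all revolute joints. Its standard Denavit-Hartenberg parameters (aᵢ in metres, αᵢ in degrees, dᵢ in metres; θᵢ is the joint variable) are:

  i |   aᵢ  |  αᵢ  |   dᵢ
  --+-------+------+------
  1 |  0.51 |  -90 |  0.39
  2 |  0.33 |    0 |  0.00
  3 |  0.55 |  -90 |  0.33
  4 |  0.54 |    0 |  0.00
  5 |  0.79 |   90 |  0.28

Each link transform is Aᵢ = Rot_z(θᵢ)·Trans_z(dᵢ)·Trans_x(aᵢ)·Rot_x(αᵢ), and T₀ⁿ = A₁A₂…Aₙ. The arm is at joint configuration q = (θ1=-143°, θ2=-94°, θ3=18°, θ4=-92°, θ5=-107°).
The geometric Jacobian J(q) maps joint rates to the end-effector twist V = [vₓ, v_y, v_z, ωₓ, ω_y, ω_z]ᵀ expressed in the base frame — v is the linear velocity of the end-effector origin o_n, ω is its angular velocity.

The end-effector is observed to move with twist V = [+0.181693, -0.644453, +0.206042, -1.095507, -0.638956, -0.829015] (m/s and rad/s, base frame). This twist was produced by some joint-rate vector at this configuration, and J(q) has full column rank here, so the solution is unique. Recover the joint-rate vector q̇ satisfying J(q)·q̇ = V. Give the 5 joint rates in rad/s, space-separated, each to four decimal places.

-0.5150 -0.4860 0.3370 0.9710 0.3270

o_n = [-0.1956, -0.9143, 0.4421]
J₁: ẑ×o_n = [0.9143, -0.1956, 0.0000], ω = ẑ
J2: z=[0.6018, -0.7986, 0.0000] o=[-0.4073, -0.3069, 0.3900] → [-0.0416, -0.0313, -0.1965, 0.6018, -0.7986, 0.0000]
J3: z=[0.6018, -0.7986, 0.0000] o=[-0.3889, -0.2931, 0.7192] → [0.2213, 0.1668, -0.2195, 0.6018, -0.7986, 0.0000]
J4: z=[-0.7749, -0.5839, -0.2419] o=[-0.2966, -0.6367, 1.2529] → [0.4063, -0.6527, 0.2741, -0.7749, -0.5839, -0.2419]
J5: z=[-0.7749, -0.5839, -0.2419] o=[0.0318, -1.0650, 1.2346] → [0.4992, -0.5591, -0.2496, -0.7749, -0.5839, -0.2419]
q̇ = J⁺·V = [-0.5150, -0.4860, 0.3370, 0.9710, 0.3270]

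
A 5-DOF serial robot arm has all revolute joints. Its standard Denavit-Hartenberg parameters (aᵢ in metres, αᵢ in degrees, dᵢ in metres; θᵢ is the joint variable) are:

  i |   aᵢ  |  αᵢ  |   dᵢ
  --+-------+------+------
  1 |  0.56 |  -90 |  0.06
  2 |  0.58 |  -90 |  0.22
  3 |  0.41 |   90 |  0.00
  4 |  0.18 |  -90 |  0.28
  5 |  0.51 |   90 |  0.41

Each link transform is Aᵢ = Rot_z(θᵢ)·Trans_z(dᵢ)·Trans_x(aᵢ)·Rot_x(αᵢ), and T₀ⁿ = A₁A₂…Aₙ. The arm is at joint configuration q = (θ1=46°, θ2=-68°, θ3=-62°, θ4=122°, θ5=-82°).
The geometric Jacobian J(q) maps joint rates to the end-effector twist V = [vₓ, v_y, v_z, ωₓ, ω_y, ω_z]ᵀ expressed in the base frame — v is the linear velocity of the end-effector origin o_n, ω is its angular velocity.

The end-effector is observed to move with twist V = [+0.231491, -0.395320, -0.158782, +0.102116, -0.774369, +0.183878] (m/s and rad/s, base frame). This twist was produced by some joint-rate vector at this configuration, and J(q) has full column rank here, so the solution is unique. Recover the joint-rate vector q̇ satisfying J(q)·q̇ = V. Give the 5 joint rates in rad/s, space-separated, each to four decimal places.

-0.0330 -0.9240 -0.7100 0.1300 -0.3360

o_n = [-0.0304, 0.7259, -0.0740]
J₁: ẑ×o_n = [-0.7259, -0.0304, 0.0000], ω = ẑ
J2: z=[-0.7193, 0.6947, 0.0000] o=[0.3890, 0.4028, 0.0600] → [-0.0931, -0.0964, 0.0589, -0.7193, 0.6947, 0.0000]
J3: z=[0.6441, 0.6670, -0.3746] o=[0.3817, 0.7119, 0.5978] → [-0.4428, 0.5870, 0.2838, 0.6441, 0.6670, -0.3746]
J4: z=[-0.5675, 0.0882, -0.8187] o=[0.1714, 1.0153, 0.7762] → [-0.3119, -0.3173, 0.1820, -0.5675, 0.0882, -0.8187]
J5: z=[0.0937, -0.9809, -0.1706] o=[0.1597, 1.0712, 0.4483] → [0.4534, 0.0814, -0.2188, 0.0937, -0.9809, -0.1706]
q̇ = J⁺·V = [-0.0330, -0.9240, -0.7100, 0.1300, -0.3360]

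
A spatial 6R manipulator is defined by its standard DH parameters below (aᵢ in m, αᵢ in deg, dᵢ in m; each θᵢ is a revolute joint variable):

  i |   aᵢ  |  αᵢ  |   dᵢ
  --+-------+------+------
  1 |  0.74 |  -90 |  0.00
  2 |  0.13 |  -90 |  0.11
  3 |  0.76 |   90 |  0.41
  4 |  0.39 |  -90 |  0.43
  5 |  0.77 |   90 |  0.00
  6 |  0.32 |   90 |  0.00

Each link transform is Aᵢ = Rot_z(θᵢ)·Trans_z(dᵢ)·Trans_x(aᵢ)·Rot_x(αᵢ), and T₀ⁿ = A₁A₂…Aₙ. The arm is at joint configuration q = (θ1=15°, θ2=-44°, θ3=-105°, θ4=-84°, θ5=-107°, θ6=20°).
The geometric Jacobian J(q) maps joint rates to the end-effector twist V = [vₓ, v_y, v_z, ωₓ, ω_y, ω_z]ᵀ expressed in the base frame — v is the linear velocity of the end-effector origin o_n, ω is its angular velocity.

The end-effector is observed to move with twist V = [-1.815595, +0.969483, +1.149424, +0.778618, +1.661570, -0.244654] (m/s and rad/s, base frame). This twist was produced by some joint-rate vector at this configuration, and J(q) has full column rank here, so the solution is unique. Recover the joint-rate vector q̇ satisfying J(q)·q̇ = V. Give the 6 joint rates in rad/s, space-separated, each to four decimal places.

o_n = [-0.2473, 0.5349, -1.2910]
J₁: ẑ×o_n = [-0.5349, -0.2473, 0.0000], ω = ẑ
J2: z=[-0.2588, 0.9659, 0.0000] o=[0.7148, 0.1915, 0.0000] → [-1.2470, -0.3341, 0.8404, -0.2588, 0.9659, 0.0000]
J3: z=[0.6710, 0.1798, -0.7193] o=[0.7766, 0.3220, 0.0903] → [-0.0952, 1.6634, 0.3270, 0.6710, 0.1798, -0.7193]
J4: z=[-0.6042, -0.4298, -0.6710] o=[0.7251, 1.0682, -0.3413] → [0.0505, 0.0786, -0.0958, -0.6042, -0.4298, -0.6710]
J5: z=[-0.3573, 0.8988, -0.2540] o=[0.1875, 0.8497, -0.3581] → [-0.9184, -0.2229, 0.5032, -0.3573, 0.8988, -0.2540]
J6: z=[0.8578, 0.2082, -0.4700] o=[-0.0970, 0.5526, -1.0090] → [-0.0670, 0.3125, 0.0161, 0.8578, 0.2082, -0.4700]
q̇ = J⁺·V = [0.5340, 0.4900, 0.7960, -0.3830, 0.8590, 0.5210]

0.5340 0.4900 0.7960 -0.3830 0.8590 0.5210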